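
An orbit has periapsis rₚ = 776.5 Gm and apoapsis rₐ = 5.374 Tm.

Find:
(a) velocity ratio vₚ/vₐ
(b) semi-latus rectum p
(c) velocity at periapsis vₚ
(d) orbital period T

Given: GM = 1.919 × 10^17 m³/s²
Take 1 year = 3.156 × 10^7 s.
rₚ = 776.5 Gm = 7.765 × 10^11 m
rₐ = 5.374 Tm = 5.374 × 10^12 m
GM = 1.919 × 10^17 m³/s²
a = (rₚ + rₐ)/2 = 3.07525 × 10^12 m
e = (rₐ − rₚ)/(rₐ + rₚ) = (4.5975 × 10^12) / (6.1505 × 10^12) = 0.7475
(a) vₚ/vₐ = rₐ/rₚ (angular momentum) = (5.374 × 10^12) / (7.765 × 10^11) = 6.9208 ≈ 6.921
(b) 1 − e² = 0.441243;  p = a(1 − e²) = 3.07525 × 10^12 × 0.441243 = 1.35693 × 10^12 m ≈ 1.357 Tm
(c) vₚ² = GM (2/rₚ − 1/a) = 1.919 × 10^17 × (2.57566 × 10^-12 − 3.25177 × 10^-13) = 431868 m²/s²;  vₚ = 657.166 m/s ≈ 657.2 m/s
(d) a³ = 2.90831 × 10^37 m³;  T = 2π √(a³/GM) = 2π × 1.23107 × 10^10 s = 7.73505 × 10^10 s ≈ 2451 years

Final answer:
(a) velocity ratio vₚ/vₐ = 6.921
(b) semi-latus rectum p = 1.357 Tm
(c) velocity at periapsis vₚ = 657.2 m/s
(d) orbital period T = 2451 years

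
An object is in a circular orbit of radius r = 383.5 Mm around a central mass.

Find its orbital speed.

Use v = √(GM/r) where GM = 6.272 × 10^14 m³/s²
r = 383.5 Mm = 3.835 × 10^8 m
GM = 6.272 × 10^14 m³/s²
GM/r = (6.272 × 10^14) / (3.835 × 10^8) = 1.63546 × 10^6 m²/s²
v = √(GM/r) = 1278.85 m/s ≈ 1.279 km/s

Final answer: 1.279 km/s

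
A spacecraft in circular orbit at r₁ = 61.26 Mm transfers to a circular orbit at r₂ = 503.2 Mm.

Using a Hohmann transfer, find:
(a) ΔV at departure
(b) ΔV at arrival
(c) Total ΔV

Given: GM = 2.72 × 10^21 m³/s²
r₁ = 61.26 Mm = 6.126 × 10^7 m
r₂ = 503.2 Mm = 5.032 × 10^8 m
GM = 2.72 × 10^21 m³/s²
Transfer ellipse: a_t = (r₁ + r₂)/2 = 2.8223 × 10^8 m
Circular speed at r₁: v₁ = √(GM/r₁) = 6.6634 × 10^6 m/s
Transfer speed at r₁ (periapsis): v₁ₜ = √(GM(2/r₁ − 1/a_t)) = 8.89743 × 10^6 m/s
(a) ΔV₁ = v₁ₜ − v₁ = 2.23403 × 10^6 m/s ≈ 2234 km/s
Circular speed at r₂: v₂ = √(GM/r₂) = 2.32495 × 10^6 m/s
Transfer speed at r₂ (apoapsis): v₂ₜ = √(GM(2/r₂ − 1/a_t)) = 1.08318 × 10^6 m/s
(b) ΔV₂ = v₂ − v₂ₜ = 1.24177 × 10^6 m/s ≈ 1242 km/s
(c) ΔV_total = ΔV₁ + ΔV₂ = 3.4758 × 10^6 m/s ≈ 3476 km/s

Final answer:
(a) ΔV₁ = 2234 km/s
(b) ΔV₂ = 1242 km/s
(c) ΔV_total = 3476 km/s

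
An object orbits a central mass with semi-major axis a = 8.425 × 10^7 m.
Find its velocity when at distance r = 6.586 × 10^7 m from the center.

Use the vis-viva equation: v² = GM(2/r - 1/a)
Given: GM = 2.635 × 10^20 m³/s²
a = 8.425 × 10^7 m
r = 6.586 × 10^7 m
GM = 2.635 × 10^20 m³/s²
2/r − 1/a = 3.03674 × 10^-8 − 1.18694 × 10^-8 = 1.8498 × 10^-8 m⁻¹
v² = GM (2/r − 1/a) = 4.87423 × 10^12 m²/s²
v = 2.20776 × 10^6 m/s ≈ 2208 km/s

Final answer: 2208 km/s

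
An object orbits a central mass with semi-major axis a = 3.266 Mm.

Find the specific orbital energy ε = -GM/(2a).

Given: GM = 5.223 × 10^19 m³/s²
a = 3.266 Mm = 3.266 × 10^6 m
GM = 5.223 × 10^19 m³/s²
2a = 6.532 × 10^6 m
ε = −GM/(2a) = -7.99602 × 10^12 J/kg ≈ -7996 GJ/kg

Final answer: -7996 GJ/kg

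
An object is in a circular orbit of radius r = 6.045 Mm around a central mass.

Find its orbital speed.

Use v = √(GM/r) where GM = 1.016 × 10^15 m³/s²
r = 6.045 Mm = 6.045 × 10^6 m
GM = 1.016 × 10^15 m³/s²
GM/r = (1.016 × 10^15) / (6.045 × 10^6) = 1.68073 × 10^8 m²/s²
v = √(GM/r) = 12964.3 m/s ≈ 12.96 km/s

Final answer: 12.96 km/s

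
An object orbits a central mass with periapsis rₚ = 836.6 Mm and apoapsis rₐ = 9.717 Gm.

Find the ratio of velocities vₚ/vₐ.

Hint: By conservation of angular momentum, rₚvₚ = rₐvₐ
rₚ = 836.6 Mm = 8.366 × 10^8 m
rₐ = 9.717 Gm = 9.717 × 10^9 m
rₚvₚ = rₐvₐ  ⇒  vₚ/vₐ = rₐ/rₚ
vₚ/vₐ = (9.717 × 10^9) / (8.366 × 10^8) = 11.6149

Final answer: vₚ/vₐ = 11.61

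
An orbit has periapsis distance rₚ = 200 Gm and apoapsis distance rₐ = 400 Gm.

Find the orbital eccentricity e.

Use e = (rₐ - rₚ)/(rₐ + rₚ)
rₚ = 200 Gm = 2 × 10^11 m
rₐ = 400 Gm = 4 × 10^11 m
rₐ − rₚ = 2 × 10^11 m
rₐ + rₚ = 6 × 10^11 m
e = (rₐ − rₚ)/(rₐ + rₚ) = 0.333333

Final answer: e = 0.3333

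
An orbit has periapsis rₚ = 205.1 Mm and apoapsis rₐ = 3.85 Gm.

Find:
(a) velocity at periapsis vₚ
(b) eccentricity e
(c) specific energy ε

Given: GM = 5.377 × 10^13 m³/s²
rₚ = 205.1 Mm = 2.051 × 10^8 m
rₐ = 3.85 Gm = 3.85 × 10^9 m
GM = 5.377 × 10^13 m³/s²
a = (rₚ + rₐ)/2 = 2.02755 × 10^9 m
e = (rₐ − rₚ)/(rₐ + rₚ) = (3.6449 × 10^9) / (4.0551 × 10^9) = 0.898843
(a) vₚ² = GM (2/rₚ − 1/a) = 5.377 × 10^13 × (9.75134 × 10^-9 − 4.93206 × 10^-10) = 497810 m²/s²;  vₚ = 705.556 m/s ≈ 705.6 m/s
(b) e = 0.898843 ≈ 0.8988
(c) 2a = 4.0551 × 10^9 m;  ε = −GM/(2a) = -13259.8 J/kg ≈ -13.26 kJ/kg

Final answer:
(a) velocity at periapsis vₚ = 705.6 m/s
(b) eccentricity e = 0.8988
(c) specific energy ε = -13.26 kJ/kg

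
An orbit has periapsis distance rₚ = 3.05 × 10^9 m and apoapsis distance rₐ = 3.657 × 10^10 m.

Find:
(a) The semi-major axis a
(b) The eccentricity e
rₚ = 3.05 × 10^9 m
rₐ = 3.657 × 10^10 m
(a) a = (rₚ + rₐ)/2 = 1.981 × 10^10 m ≈ 1.981 × 10^10 m
(b) e = (rₐ − rₚ)/(rₐ + rₚ) = (3.352 × 10^10) / (3.962 × 10^10) = 0.846037

Final answer:
(a) a = 1.981 × 10^10 m
(b) e = 0.846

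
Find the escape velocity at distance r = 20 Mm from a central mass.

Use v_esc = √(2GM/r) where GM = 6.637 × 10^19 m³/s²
r = 20 Mm = 2 × 10^7 m
GM = 6.637 × 10^19 m³/s²
2GM/r = 2 × (6.637 × 10^19) / (2 × 10^7) = 6.637 × 10^12 m²/s²
v_esc = √(2GM/r) = 2.57624 × 10^6 m/s ≈ 2576 km/s

Final answer: 2576 km/s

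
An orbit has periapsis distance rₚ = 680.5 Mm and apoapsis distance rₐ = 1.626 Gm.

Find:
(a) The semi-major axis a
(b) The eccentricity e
rₚ = 680.5 Mm = 6.805 × 10^8 m
rₐ = 1.626 Gm = 1.626 × 10^9 m
(a) a = (rₚ + rₐ)/2 = 1.15325 × 10^9 m ≈ 1.153 Gm
(b) e = (rₐ − rₚ)/(rₐ + rₚ) = (9.455 × 10^8) / (2.3065 × 10^9) = 0.409928

Final answer:
(a) a = 1.153 Gm
(b) e = 0.4099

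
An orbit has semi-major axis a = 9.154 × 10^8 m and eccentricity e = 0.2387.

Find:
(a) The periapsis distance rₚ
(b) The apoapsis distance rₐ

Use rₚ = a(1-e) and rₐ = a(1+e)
a = 9.154 × 10^8 m
e = 0.2387:  1 − e = 0.7613,  1 + e = 1.2387
(a) rₚ = a(1 − e) = 9.154 × 10^8 m × 0.7613 = 6.96894 × 10^8 m ≈ 6.969 × 10^8 m
(b) rₐ = a(1 + e) = 9.154 × 10^8 m × 1.2387 = 1.13391 × 10^9 m ≈ 1.134 × 10^9 m

Final answer:
(a) rₚ = 6.969 × 10^8 m
(b) rₐ = 1.134 × 10^9 m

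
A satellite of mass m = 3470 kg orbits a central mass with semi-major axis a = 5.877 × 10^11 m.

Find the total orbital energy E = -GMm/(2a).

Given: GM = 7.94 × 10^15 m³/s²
a = 5.877 × 10^11 m
GM = 7.94 × 10^15 m³/s²
2a = 1.1754 × 10^12 m
GMm = 7.94 × 10^15 × 3470 = 2.75518 × 10^19 m³·kg/s²
E = −GMm/(2a) = -2.34404 × 10^7 J ≈ -23.44 MJ

Final answer: -23.44 MJ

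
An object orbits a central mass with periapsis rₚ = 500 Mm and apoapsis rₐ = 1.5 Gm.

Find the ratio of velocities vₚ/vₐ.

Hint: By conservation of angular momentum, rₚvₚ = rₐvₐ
rₚ = 500 Mm = 5 × 10^8 m
rₐ = 1.5 Gm = 1.5 × 10^9 m
rₚvₚ = rₐvₐ  ⇒  vₚ/vₐ = rₐ/rₚ
vₚ/vₐ = (1.5 × 10^9) / (5 × 10^8) = 3

Final answer: vₚ/vₐ = 3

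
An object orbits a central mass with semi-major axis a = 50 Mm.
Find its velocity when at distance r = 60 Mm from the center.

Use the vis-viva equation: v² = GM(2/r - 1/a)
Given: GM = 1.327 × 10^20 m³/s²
a = 50 Mm = 5 × 10^7 m
r = 60 Mm = 6 × 10^7 m
GM = 1.327 × 10^20 m³/s²
2/r − 1/a = 3.33333 × 10^-8 − 2 × 10^-8 = 1.33333 × 10^-8 m⁻¹
v² = GM (2/r − 1/a) = 1.76933 × 10^12 m²/s²
v = 1.33016 × 10^6 m/s ≈ 1330 km/s

Final answer: 1330 km/s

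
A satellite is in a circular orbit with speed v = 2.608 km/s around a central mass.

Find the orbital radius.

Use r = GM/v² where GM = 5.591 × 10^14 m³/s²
v = 2.608 km/s = 2608 m/s
GM = 5.591 × 10^14 m³/s²
v² = 6.80166 × 10^6 m²/s²
r = GM/v² = (5.591 × 10^14) / (6.80166 × 10^6) = 8.22005 × 10^7 m ≈ 8.22 × 10^7 m

Final answer: 8.22 × 10^7 m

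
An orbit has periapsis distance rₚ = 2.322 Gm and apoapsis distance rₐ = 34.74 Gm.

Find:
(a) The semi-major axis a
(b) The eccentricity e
rₚ = 2.322 Gm = 2.322 × 10^9 m
rₐ = 34.74 Gm = 3.474 × 10^10 m
(a) a = (rₚ + rₐ)/2 = 1.8531 × 10^10 m ≈ 18.53 Gm
(b) e = (rₐ − rₚ)/(rₐ + rₚ) = (3.2418 × 10^10) / (3.7062 × 10^10) = 0.874696

Final answer:
(a) a = 18.53 Gm
(b) e = 0.8747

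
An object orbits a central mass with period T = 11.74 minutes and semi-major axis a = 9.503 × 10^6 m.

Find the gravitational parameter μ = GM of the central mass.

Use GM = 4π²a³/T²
T = 11.74 minutes = 704.4 s
a = 9.503 × 10^6 m
a³ = 8.58188 × 10^20 m³
T² = 496179 s²
GM = 4π² × (8.58188 × 10^20) / 496179 = 6.82815 × 10^16 m³/s²
GM ≈ 6.828 × 10^16 m³/s²

Final answer: GM = 6.828 × 10^16 m³/s²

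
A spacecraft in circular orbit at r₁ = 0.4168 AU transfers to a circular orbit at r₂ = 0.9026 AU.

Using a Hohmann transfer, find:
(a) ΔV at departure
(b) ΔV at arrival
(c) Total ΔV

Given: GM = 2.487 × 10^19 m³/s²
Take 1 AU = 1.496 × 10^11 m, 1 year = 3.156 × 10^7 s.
r₁ = 0.4168 AU = 6.23533 × 10^10 m
r₂ = 0.9026 AU = 1.35029 × 10^11 m
GM = 2.487 × 10^19 m³/s²
Transfer ellipse: a_t = (r₁ + r₂)/2 = 9.86911 × 10^10 m
Circular speed at r₁: v₁ = √(GM/r₁) = 19971.4 m/s
Transfer speed at r₁ (periapsis): v₁ₜ = √(GM(2/r₁ − 1/a_t)) = 23360.5 m/s
(a) ΔV₁ = v₁ₜ − v₁ = 3389.14 m/s ≈ 0.715 AU/year
Circular speed at r₂: v₂ = √(GM/r₂) = 13571.4 m/s
Transfer speed at r₂ (apoapsis): v₂ₜ = √(GM(2/r₂ − 1/a_t)) = 10787.4 m/s
(b) ΔV₂ = v₂ − v₂ₜ = 2784.04 m/s ≈ 0.5873 AU/year
(c) ΔV_total = ΔV₁ + ΔV₂ = 6173.18 m/s ≈ 1.302 AU/year

Final answer:
(a) ΔV₁ = 0.715 AU/year
(b) ΔV₂ = 0.5873 AU/year
(c) ΔV_total = 1.302 AU/year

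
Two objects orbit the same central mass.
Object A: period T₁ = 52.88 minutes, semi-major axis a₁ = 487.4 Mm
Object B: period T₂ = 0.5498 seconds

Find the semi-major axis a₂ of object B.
T₁ = 52.88 minutes = 3172.8 s
T₂ = 0.5498 seconds
a₁ = 487.4 Mm = 4.874 × 10^8 m
Kepler's third law: (T₂/T₁)² = (a₂/a₁)³  ⇒  a₂ = a₁ (T₂/T₁)^(2/3)
T₂/T₁ = 0.000173285
(T₂/T₁)^(2/3) = 0.00310819
a₂ = 4.874 × 10^8 m × 0.00310819 = 1.51493 × 10^6 m ≈ 1.515 Mm

Final answer: a₂ = 1.515 Mm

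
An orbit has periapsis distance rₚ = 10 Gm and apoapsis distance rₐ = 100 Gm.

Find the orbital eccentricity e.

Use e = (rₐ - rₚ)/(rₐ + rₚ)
rₚ = 10 Gm = 1 × 10^10 m
rₐ = 100 Gm = 1 × 10^11 m
rₐ − rₚ = 9 × 10^10 m
rₐ + rₚ = 1.1 × 10^11 m
e = (rₐ − rₚ)/(rₐ + rₚ) = 0.818182

Final answer: e = 0.8182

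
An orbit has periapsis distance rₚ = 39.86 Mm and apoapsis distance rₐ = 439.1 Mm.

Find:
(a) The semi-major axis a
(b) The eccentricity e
rₚ = 39.86 Mm = 3.986 × 10^7 m
rₐ = 439.1 Mm = 4.391 × 10^8 m
(a) a = (rₚ + rₐ)/2 = 2.3948 × 10^8 m ≈ 239.5 Mm
(b) e = (rₐ − rₚ)/(rₐ + rₚ) = (3.9924 × 10^8) / (4.7896 × 10^8) = 0.833556

Final answer:
(a) a = 239.5 Mm
(b) e = 0.8336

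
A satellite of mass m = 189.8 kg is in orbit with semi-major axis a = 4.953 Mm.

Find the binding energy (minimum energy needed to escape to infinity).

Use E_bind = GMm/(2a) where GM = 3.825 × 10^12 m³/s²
a = 4.953 Mm = 4.953 × 10^6 m
GM = 3.825 × 10^12 m³/s²
m = 189.8 kg
GMm = 3.825 × 10^12 × 189.8 = 7.25985 × 10^14 m³·kg/s²
2a = 9.906 × 10^6 m
E_bind = GMm/(2a) = 7.32874 × 10^7 J ≈ 73.29 MJ

Final answer: 73.29 MJ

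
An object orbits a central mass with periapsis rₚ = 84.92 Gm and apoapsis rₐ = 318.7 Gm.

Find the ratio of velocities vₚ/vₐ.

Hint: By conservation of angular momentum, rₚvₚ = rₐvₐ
rₚ = 84.92 Gm = 8.492 × 10^10 m
rₐ = 318.7 Gm = 3.187 × 10^11 m
rₚvₚ = rₐvₐ  ⇒  vₚ/vₐ = rₐ/rₚ
vₚ/vₐ = (3.187 × 10^11) / (8.492 × 10^10) = 3.75294

Final answer: vₚ/vₐ = 3.753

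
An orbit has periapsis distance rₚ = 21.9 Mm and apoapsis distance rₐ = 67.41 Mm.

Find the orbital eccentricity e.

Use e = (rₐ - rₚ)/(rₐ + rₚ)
rₚ = 21.9 Mm = 2.19 × 10^7 m
rₐ = 67.41 Mm = 6.741 × 10^7 m
rₐ − rₚ = 4.551 × 10^7 m
rₐ + rₚ = 8.931 × 10^7 m
e = (rₐ − rₚ)/(rₐ + rₚ) = 0.509573

Final answer: e = 0.5096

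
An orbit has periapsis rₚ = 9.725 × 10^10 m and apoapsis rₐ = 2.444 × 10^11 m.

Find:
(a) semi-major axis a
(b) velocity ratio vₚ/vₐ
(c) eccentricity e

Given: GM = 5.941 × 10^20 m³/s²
rₚ = 9.725 × 10^10 m
rₐ = 2.444 × 10^11 m
GM = 5.941 × 10^20 m³/s²
a = (rₚ + rₐ)/2 = 1.70825 × 10^11 m
e = (rₐ − rₚ)/(rₐ + rₚ) = (1.4715 × 10^11) / (3.4165 × 10^11) = 0.430704
(a) a = 1.70825 × 10^11 m ≈ 1.708 × 10^11 m
(b) vₚ/vₐ = rₐ/rₚ (angular momentum) = (2.444 × 10^11) / (9.725 × 10^10) = 2.51311 ≈ 2.513
(c) e = 0.430704 ≈ 0.4307

Final answer:
(a) semi-major axis a = 1.708 × 10^11 m
(b) velocity ratio vₚ/vₐ = 2.513
(c) eccentricity e = 0.4307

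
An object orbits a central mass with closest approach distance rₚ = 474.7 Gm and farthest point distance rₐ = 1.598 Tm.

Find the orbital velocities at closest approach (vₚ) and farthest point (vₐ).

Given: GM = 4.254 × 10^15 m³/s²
rₚ = 474.7 Gm = 4.747 × 10^11 m
rₐ = 1.598 Tm = 1.598 × 10^12 m
GM = 4.254 × 10^15 m³/s²
a = (rₚ + rₐ)/2 = 1.03635 × 10^12 m
Vis-viva: v² = GM (2/r − 1/a)
vₚ² = 4.254 × 10^15 × (4.21319 × 10^-12 − 9.64925 × 10^-13) = 13818.1 m²/s²
vₚ = 117.55 m/s ≈ 117.6 m/s
vₐ² = 4.254 × 10^15 × (1.25156 × 10^-12 − 9.64925 × 10^-13) = 1219.36 m²/s²
vₐ = 34.9194 m/s ≈ 34.92 m/s

Final answer: vₚ = 117.6 m/s, vₐ = 34.92 m/s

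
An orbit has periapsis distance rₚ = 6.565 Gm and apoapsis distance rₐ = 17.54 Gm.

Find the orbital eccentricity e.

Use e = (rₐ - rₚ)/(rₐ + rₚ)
rₚ = 6.565 Gm = 6.565 × 10^9 m
rₐ = 17.54 Gm = 1.754 × 10^10 m
rₐ − rₚ = 1.0975 × 10^10 m
rₐ + rₚ = 2.4105 × 10^10 m
e = (rₐ − rₚ)/(rₐ + rₚ) = 0.4553

Final answer: e = 0.4553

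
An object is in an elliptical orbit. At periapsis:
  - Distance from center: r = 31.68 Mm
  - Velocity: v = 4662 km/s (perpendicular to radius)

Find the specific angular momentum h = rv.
r = 31.68 Mm = 3.168 × 10^7 m
v = 4662 km/s = 4.662 × 10^6 m/s
h = rv = 3.168 × 10^7 × 4.662 × 10^6 = 1.47692 × 10^14 m²/s ≈ 1.477 × 10^14 m²/s

Final answer: h = 1.477 × 10^14 m²/s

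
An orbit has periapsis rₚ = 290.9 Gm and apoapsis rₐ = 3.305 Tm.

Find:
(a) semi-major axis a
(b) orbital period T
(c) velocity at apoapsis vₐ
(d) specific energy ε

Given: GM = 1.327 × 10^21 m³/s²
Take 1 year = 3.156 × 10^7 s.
rₚ = 290.9 Gm = 2.909 × 10^11 m
rₐ = 3.305 Tm = 3.305 × 10^12 m
GM = 1.327 × 10^21 m³/s²
a = (rₚ + rₐ)/2 = 1.79795 × 10^12 m
e = (rₐ − rₚ)/(rₐ + rₚ) = (3.0141 × 10^12) / (3.5959 × 10^12) = 0.838205
(a) a = 1.79795 × 10^12 m ≈ 1.798 Tm
(b) a³ = 5.8121 × 10^36 m³;  T = 2π √(a³/GM) = 2π × 6.61806 × 10^7 s = 4.15825 × 10^8 s ≈ 13.18 years
(c) vₐ² = GM (2/rₐ − 1/a) = 1.327 × 10^21 × (6.05144 × 10^-13 − 5.56189 × 10^-13) = 6.49629 × 10^7 m²/s²;  vₐ = 8059.96 m/s ≈ 8.06 km/s
(d) 2a = 3.5959 × 10^12 m;  ε = −GM/(2a) = -3.69031 × 10^8 J/kg ≈ -369 MJ/kg

Final answer:
(a) semi-major axis a = 1.798 Tm
(b) orbital period T = 13.18 years
(c) velocity at apoapsis vₐ = 8.06 km/s
(d) specific energy ε = -369 MJ/kg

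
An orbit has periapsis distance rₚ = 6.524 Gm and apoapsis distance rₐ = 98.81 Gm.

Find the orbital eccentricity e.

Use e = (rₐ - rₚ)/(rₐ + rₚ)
rₚ = 6.524 Gm = 6.524 × 10^9 m
rₐ = 98.81 Gm = 9.881 × 10^10 m
rₐ − rₚ = 9.2286 × 10^10 m
rₐ + rₚ = 1.05334 × 10^11 m
e = (rₐ − rₚ)/(rₐ + rₚ) = 0.876127

Final answer: e = 0.8761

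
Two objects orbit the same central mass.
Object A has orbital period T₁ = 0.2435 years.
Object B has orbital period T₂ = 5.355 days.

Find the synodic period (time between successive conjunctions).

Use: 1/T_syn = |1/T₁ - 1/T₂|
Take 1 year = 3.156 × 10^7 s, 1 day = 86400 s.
T₁ = 0.2435 years = 7.68486 × 10^6 s
T₂ = 5.355 days = 462672 s
1/T₁ = 1.30126 × 10^-7 s⁻¹
1/T₂ = 2.16136 × 10^-6 s⁻¹
|1/T₁ − 1/T₂| = 2.03123 × 10^-6 s⁻¹
T_syn = 1 / |1/T₁ − 1/T₂| = 492312 s ≈ 5.698 days

Final answer: T_syn = 5.698 days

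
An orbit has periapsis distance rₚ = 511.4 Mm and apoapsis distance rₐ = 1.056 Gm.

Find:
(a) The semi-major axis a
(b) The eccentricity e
rₚ = 511.4 Mm = 5.114 × 10^8 m
rₐ = 1.056 Gm = 1.056 × 10^9 m
(a) a = (rₚ + rₐ)/2 = 7.837 × 10^8 m ≈ 783.7 Mm
(b) e = (rₐ − rₚ)/(rₐ + rₚ) = (5.446 × 10^8) / (1.5674 × 10^9) = 0.347454

Final answer:
(a) a = 783.7 Mm
(b) e = 0.3475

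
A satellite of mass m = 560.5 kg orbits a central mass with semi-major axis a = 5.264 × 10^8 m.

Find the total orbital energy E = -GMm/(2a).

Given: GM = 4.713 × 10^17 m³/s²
a = 5.264 × 10^8 m
GM = 4.713 × 10^17 m³/s²
2a = 1.0528 × 10^9 m
GMm = 4.713 × 10^17 × 560.5 = 2.64164 × 10^20 m³·kg/s²
E = −GMm/(2a) = -2.50915 × 10^11 J ≈ -250.9 GJ

Final answer: -250.9 GJ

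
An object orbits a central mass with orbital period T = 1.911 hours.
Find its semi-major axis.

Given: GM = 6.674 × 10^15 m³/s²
T = 1.911 hours = 6879.6 s
GM = 6.674 × 10^15 m³/s²
Kepler's third law: a³ = GM T² / (4π²)
T² = 4.73289 × 10^7 s²
a³ = (6.674 × 10^15) × (4.73289 × 10^7) / (4π²) = 8.00116 × 10^21 m³
a = (a³)^(1/3) = 2.0001 × 10^7 m ≈ 20 Mm

Final answer: 20 Mm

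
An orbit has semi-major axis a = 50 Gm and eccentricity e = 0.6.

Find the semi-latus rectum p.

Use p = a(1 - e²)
a = 50 Gm = 5 × 10^10 m
e = 0.6,  e² = 0.36,  1 − e² = 0.64
p = a(1 − e²) = 5 × 10^10 m × 0.64 = 3.2 × 10^10 m ≈ 32 Gm

Final answer: p = 32 Gm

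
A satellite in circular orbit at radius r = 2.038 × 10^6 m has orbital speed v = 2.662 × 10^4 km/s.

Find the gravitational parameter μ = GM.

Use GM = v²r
r = 2.038 × 10^6 m
v = 2.662 × 10^4 km/s = 2.662 × 10^7 m/s
v² = 7.08624 × 10^14 m²/s²
GM = v²r = 7.08624 × 10^14 × 2.038 × 10^6 = 1.44418 × 10^21 m³/s²
GM ≈ 1.444 × 10^21 m³/s²

Final answer: GM = 1.444 × 10^21 m³/s²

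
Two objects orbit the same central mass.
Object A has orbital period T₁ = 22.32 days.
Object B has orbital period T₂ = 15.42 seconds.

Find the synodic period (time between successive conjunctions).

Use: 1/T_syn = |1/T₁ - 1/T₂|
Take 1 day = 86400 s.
T₁ = 22.32 days = 1.92845 × 10^6 s
T₂ = 15.42 seconds
1/T₁ = 5.18552 × 10^-7 s⁻¹
1/T₂ = 0.0648508 s⁻¹
|1/T₁ − 1/T₂| = 0.0648503 s⁻¹
T_syn = 1 / |1/T₁ − 1/T₂| = 15.4201 s ≈ 15.42 seconds

Final answer: T_syn = 15.42 seconds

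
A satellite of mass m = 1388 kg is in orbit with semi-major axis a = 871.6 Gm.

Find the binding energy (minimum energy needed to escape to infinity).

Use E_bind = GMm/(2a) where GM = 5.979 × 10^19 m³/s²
a = 871.6 Gm = 8.716 × 10^11 m
GM = 5.979 × 10^19 m³/s²
m = 1388 kg
GMm = 5.979 × 10^19 × 1388 = 8.29885 × 10^22 m³·kg/s²
2a = 1.7432 × 10^12 m
E_bind = GMm/(2a) = 4.7607 × 10^10 J ≈ 47.61 GJ

Final answer: 47.61 GJ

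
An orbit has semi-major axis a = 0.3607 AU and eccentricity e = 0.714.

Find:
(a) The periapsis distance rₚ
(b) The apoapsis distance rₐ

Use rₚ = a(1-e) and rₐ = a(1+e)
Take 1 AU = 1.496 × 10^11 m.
a = 0.3607 AU = 5.39607 × 10^10 m
e = 0.714:  1 − e = 0.286,  1 + e = 1.714
(a) rₚ = a(1 − e) = 5.39607 × 10^10 m × 0.286 = 1.54328 × 10^10 m ≈ 0.1032 AU
(b) rₐ = a(1 + e) = 5.39607 × 10^10 m × 1.714 = 9.24887 × 10^10 m ≈ 0.6182 AU

Final answer:
(a) rₚ = 0.1032 AU
(b) rₐ = 0.6182 AU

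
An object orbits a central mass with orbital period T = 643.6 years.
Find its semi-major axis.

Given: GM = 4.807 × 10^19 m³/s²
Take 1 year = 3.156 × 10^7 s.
T = 643.6 years = 2.0312 × 10^10 s
GM = 4.807 × 10^19 m³/s²
Kepler's third law: a³ = GM T² / (4π²)
T² = 4.12578 × 10^20 s²
a³ = (4.807 × 10^19) × (4.12578 × 10^20) / (4π²) = 5.02366 × 10^38 m³
a = (a³)^(1/3) = 7.94951 × 10^12 m ≈ 7.95 Tm

Final answer: 7.95 Tm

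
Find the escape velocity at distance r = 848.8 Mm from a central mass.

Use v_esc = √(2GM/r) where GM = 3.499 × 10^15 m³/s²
r = 848.8 Mm = 8.488 × 10^8 m
GM = 3.499 × 10^15 m³/s²
2GM/r = 2 × (3.499 × 10^15) / (8.488 × 10^8) = 8.24458 × 10^6 m²/s²
v_esc = √(2GM/r) = 2871.34 m/s ≈ 2.871 km/s

Final answer: 2.871 km/s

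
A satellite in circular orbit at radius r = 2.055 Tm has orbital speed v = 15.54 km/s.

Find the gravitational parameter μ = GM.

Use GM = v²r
r = 2.055 Tm = 2.055 × 10^12 m
v = 15.54 km/s = 15540 m/s
v² = 2.41492 × 10^8 m²/s²
GM = v²r = 2.41492 × 10^8 × 2.055 × 10^12 = 4.96265 × 10^20 m³/s²
GM ≈ 4.963 × 10^20 m³/s²

Final answer: GM = 4.963 × 10^20 m³/s²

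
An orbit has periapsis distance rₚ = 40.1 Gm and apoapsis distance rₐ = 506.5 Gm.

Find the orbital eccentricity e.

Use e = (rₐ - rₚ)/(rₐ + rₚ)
rₚ = 40.1 Gm = 4.01 × 10^10 m
rₐ = 506.5 Gm = 5.065 × 10^11 m
rₐ − rₚ = 4.664 × 10^11 m
rₐ + rₚ = 5.466 × 10^11 m
e = (rₐ − rₚ)/(rₐ + rₚ) = 0.853275

Final answer: e = 0.8533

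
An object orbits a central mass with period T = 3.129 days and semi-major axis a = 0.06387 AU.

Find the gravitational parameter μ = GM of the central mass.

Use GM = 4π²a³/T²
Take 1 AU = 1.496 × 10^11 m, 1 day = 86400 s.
T = 3.129 days = 270346 s
a = 0.06387 AU = 9.55495 × 10^9 m
a³ = 8.72339 × 10^29 m³
T² = 7.30867 × 10^10 s²
GM = 4π² × (8.72339 × 10^29) / (7.30867 × 10^10) = 4.71201 × 10^20 m³/s²
GM ≈ 4.712 × 10^20 m³/s²

Final answer: GM = 4.712 × 10^20 m³/s²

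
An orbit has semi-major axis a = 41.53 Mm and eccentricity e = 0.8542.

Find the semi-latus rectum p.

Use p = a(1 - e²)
a = 41.53 Mm = 4.153 × 10^7 m
e = 0.8542,  e² = 0.729658,  1 − e² = 0.270342
p = a(1 − e²) = 4.153 × 10^7 m × 0.270342 = 1.12273 × 10^7 m ≈ 11.23 Mm

Final answer: p = 11.23 Mm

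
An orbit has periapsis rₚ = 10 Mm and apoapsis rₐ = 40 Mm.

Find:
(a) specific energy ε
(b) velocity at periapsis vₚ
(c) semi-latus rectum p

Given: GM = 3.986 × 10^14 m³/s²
rₚ = 10 Mm = 1 × 10^7 m
rₐ = 40 Mm = 4 × 10^7 m
GM = 3.986 × 10^14 m³/s²
a = (rₚ + rₐ)/2 = 2.5 × 10^7 m
e = (rₐ − rₚ)/(rₐ + rₚ) = (3 × 10^7) / (5 × 10^7) = 0.6
(a) 2a = 5 × 10^7 m;  ε = −GM/(2a) = -7.972 × 10^6 J/kg ≈ -7.972 MJ/kg
(b) vₚ² = GM (2/rₚ − 1/a) = 3.986 × 10^14 × (2 × 10^-7 − 4 × 10^-8) = 6.3776 × 10^7 m²/s²;  vₚ = 7985.99 m/s ≈ 7.986 km/s
(c) 1 − e² = 0.64;  p = a(1 − e²) = 2.5 × 10^7 × 0.64 = 1.6 × 10^7 m ≈ 16 Mm

Final answer:
(a) specific energy ε = -7.972 MJ/kg
(b) velocity at periapsis vₚ = 7.986 km/s
(c) semi-latus rectum p = 16 Mm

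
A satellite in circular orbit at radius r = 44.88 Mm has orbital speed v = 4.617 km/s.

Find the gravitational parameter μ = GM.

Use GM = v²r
r = 44.88 Mm = 4.488 × 10^7 m
v = 4.617 km/s = 4617 m/s
v² = 2.13167 × 10^7 m²/s²
GM = v²r = 2.13167 × 10^7 × 4.488 × 10^7 = 9.56693 × 10^14 m³/s²
GM ≈ 9.567 × 10^14 m³/s²

Final answer: GM = 9.567 × 10^14 m³/s²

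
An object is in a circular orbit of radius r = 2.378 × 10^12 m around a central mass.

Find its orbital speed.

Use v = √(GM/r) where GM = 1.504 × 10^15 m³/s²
r = 2.378 × 10^12 m
GM = 1.504 × 10^15 m³/s²
GM/r = (1.504 × 10^15) / (2.378 × 10^12) = 632.464 m²/s²
v = √(GM/r) = 25.1488 m/s ≈ 25.15 m/s

Final answer: 25.15 m/s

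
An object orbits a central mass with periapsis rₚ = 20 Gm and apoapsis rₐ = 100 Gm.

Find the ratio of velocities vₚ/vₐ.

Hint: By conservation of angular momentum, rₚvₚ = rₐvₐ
rₚ = 20 Gm = 2 × 10^10 m
rₐ = 100 Gm = 1 × 10^11 m
rₚvₚ = rₐvₐ  ⇒  vₚ/vₐ = rₐ/rₚ
vₚ/vₐ = (1 × 10^11) / (2 × 10^10) = 5

Final answer: vₚ/vₐ = 5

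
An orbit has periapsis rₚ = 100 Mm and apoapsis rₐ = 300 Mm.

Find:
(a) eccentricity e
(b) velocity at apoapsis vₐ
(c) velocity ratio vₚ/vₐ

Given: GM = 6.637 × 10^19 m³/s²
rₚ = 100 Mm = 1 × 10^8 m
rₐ = 300 Mm = 3 × 10^8 m
GM = 6.637 × 10^19 m³/s²
a = (rₚ + rₐ)/2 = 2 × 10^8 m
e = (rₐ − rₚ)/(rₐ + rₚ) = (2 × 10^8) / (4 × 10^8) = 0.5
(a) e = 0.5 ≈ 0.5
(b) vₐ² = GM (2/rₐ − 1/a) = 6.637 × 10^19 × (6.66667 × 10^-9 − 5 × 10^-9) = 1.10617 × 10^11 m²/s²;  vₐ = 332591 m/s ≈ 332.6 km/s
(c) vₚ/vₐ = rₐ/rₚ (angular momentum) = (3 × 10^8) / (1 × 10^8) = 3 ≈ 3

Final answer:
(a) eccentricity e = 0.5
(b) velocity at apoapsis vₐ = 332.6 km/s
(c) velocity ratio vₚ/vₐ = 3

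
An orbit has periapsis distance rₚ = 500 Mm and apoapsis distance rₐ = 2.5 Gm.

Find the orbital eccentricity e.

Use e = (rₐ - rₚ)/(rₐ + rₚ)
rₚ = 500 Mm = 5 × 10^8 m
rₐ = 2.5 Gm = 2.5 × 10^9 m
rₐ − rₚ = 2 × 10^9 m
rₐ + rₚ = 3 × 10^9 m
e = (rₐ − rₚ)/(rₐ + rₚ) = 0.666667

Final answer: e = 0.6667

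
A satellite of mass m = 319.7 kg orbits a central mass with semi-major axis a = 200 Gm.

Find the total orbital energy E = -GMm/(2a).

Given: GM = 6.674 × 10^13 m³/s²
a = 200 Gm = 2 × 10^11 m
GM = 6.674 × 10^13 m³/s²
2a = 4 × 10^11 m
GMm = 6.674 × 10^13 × 319.7 = 2.13368 × 10^16 m³·kg/s²
E = −GMm/(2a) = -53341.9 J ≈ -53.34 kJ

Final answer: -53.34 kJ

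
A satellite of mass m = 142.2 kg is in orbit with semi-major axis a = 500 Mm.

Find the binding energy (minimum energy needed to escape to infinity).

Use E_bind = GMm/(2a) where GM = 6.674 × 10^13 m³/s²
a = 500 Mm = 5 × 10^8 m
GM = 6.674 × 10^13 m³/s²
m = 142.2 kg
GMm = 6.674 × 10^13 × 142.2 = 9.49043 × 10^15 m³·kg/s²
2a = 1 × 10^9 m
E_bind = GMm/(2a) = 9.49043 × 10^6 J ≈ 9.49 MJ

Final answer: 9.49 MJ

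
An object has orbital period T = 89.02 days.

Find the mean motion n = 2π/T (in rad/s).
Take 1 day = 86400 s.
T = 89.02 days = 7.69133 × 10^6 s
n = 2π / (7.69133 × 10^6 s) = 8.16918 × 10^-7 rad/s ≈ 8.169 × 10^-7 rad/s

Final answer: n = 8.169 × 10^-7 rad/s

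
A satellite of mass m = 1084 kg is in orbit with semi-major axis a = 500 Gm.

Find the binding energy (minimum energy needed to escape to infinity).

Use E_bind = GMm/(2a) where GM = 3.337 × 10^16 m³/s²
a = 500 Gm = 5 × 10^11 m
GM = 3.337 × 10^16 m³/s²
m = 1084 kg
GMm = 3.337 × 10^16 × 1084 = 3.61731 × 10^19 m³·kg/s²
2a = 1 × 10^12 m
E_bind = GMm/(2a) = 3.61731 × 10^7 J ≈ 36.17 MJ

Final answer: 36.17 MJ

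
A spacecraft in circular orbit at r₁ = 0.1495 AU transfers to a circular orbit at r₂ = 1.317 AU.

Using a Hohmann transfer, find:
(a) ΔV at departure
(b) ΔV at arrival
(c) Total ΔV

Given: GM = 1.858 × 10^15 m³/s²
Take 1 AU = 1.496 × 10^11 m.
r₁ = 0.1495 AU = 2.23652 × 10^10 m
r₂ = 1.317 AU = 1.97023 × 10^11 m
GM = 1.858 × 10^15 m³/s²
Transfer ellipse: a_t = (r₁ + r₂)/2 = 1.09694 × 10^11 m
Circular speed at r₁: v₁ = √(GM/r₁) = 288.228 m/s
Transfer speed at r₁ (periapsis): v₁ₜ = √(GM(2/r₁ − 1/a_t)) = 386.281 m/s
(a) ΔV₁ = v₁ₜ − v₁ = 98.0528 m/s ≈ 98.05 m/s
Circular speed at r₂: v₂ = √(GM/r₂) = 97.11 m/s
Transfer speed at r₂ (apoapsis): v₂ₜ = √(GM(2/r₂ − 1/a_t)) = 43.8489 m/s
(b) ΔV₂ = v₂ − v₂ₜ = 53.2611 m/s ≈ 53.26 m/s
(c) ΔV_total = ΔV₁ + ΔV₂ = 151.314 m/s ≈ 151.3 m/s

Final answer:
(a) ΔV₁ = 98.05 m/s
(b) ΔV₂ = 53.26 m/s
(c) ΔV_total = 151.3 m/s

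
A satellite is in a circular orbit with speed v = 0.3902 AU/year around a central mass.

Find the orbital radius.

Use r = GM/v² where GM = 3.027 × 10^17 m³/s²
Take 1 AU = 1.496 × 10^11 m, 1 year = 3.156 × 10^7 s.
v = 0.3902 AU/year = 1849.62 m/s
GM = 3.027 × 10^17 m³/s²
v² = 3.42108 × 10^6 m²/s²
r = GM/v² = (3.027 × 10^17) / (3.42108 × 10^6) = 8.84807 × 10^10 m ≈ 0.5914 AU

Final answer: 0.5914 AU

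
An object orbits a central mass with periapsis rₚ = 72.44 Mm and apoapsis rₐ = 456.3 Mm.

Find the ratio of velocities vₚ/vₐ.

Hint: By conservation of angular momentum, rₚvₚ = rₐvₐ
rₚ = 72.44 Mm = 7.244 × 10^7 m
rₐ = 456.3 Mm = 4.563 × 10^8 m
rₚvₚ = rₐvₐ  ⇒  vₚ/vₐ = rₐ/rₚ
vₚ/vₐ = (4.563 × 10^8) / (7.244 × 10^7) = 6.29901

Final answer: vₚ/vₐ = 6.299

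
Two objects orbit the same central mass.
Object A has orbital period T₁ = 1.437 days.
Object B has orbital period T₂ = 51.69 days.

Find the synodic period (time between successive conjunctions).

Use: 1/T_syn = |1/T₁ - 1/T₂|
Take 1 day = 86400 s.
T₁ = 1.437 days = 124157 s
T₂ = 51.69 days = 4.46602 × 10^6 s
1/T₁ = 8.05433 × 10^-6 s⁻¹
1/T₂ = 2.23913 × 10^-7 s⁻¹
|1/T₁ − 1/T₂| = 7.83042 × 10^-6 s⁻¹
T_syn = 1 / |1/T₁ − 1/T₂| = 127707 s ≈ 1.478 days

Final answer: T_syn = 1.478 days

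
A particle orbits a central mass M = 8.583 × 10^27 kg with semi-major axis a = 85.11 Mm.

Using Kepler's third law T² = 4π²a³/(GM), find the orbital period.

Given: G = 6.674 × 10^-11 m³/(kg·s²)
M = 8.583 × 10^27 kg
GM = G × M = 6.674 × 10^-11 × 8.583 × 10^27 = 5.72829 × 10^17 m³/s²
a = 85.11 Mm = 8.511 × 10^7 m
a³ = 6.16512 × 10^23 m³
T = 2π √(a³/GM) = 2π √((6.16512 × 10^23) / (5.72829 × 10^17)) = 2π × 1037.43 s
T = 6518.36 s ≈ 1.811 hours

Final answer: 1.811 hours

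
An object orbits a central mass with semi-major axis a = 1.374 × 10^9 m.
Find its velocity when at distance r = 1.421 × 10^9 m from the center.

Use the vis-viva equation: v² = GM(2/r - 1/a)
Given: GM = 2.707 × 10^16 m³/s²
a = 1.374 × 10^9 m
r = 1.421 × 10^9 m
GM = 2.707 × 10^16 m³/s²
2/r − 1/a = 1.40746 × 10^-9 − 7.27802 × 10^-10 = 6.79657 × 10^-10 m⁻¹
v² = GM (2/r − 1/a) = 1.83983 × 10^7 m²/s²
v = 4289.33 m/s ≈ 4.289 km/s

Final answer: 4.289 km/s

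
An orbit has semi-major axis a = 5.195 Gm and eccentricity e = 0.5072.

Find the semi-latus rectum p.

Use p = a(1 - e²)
a = 5.195 Gm = 5.195 × 10^9 m
e = 0.5072,  e² = 0.257252,  1 − e² = 0.742748
p = a(1 − e²) = 5.195 × 10^9 m × 0.742748 = 3.85858 × 10^9 m ≈ 3.859 Gm

Final answer: p = 3.859 Gm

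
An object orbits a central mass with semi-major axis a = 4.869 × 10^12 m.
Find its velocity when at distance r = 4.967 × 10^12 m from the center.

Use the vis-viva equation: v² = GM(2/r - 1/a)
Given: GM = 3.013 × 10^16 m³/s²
a = 4.869 × 10^12 m
r = 4.967 × 10^12 m
GM = 3.013 × 10^16 m³/s²
2/r − 1/a = 4.02658 × 10^-13 − 2.05381 × 10^-13 = 1.97277 × 10^-13 m⁻¹
v² = GM (2/r − 1/a) = 5943.94 m²/s²
v = 77.097 m/s ≈ 77.1 m/s

Final answer: 77.1 m/s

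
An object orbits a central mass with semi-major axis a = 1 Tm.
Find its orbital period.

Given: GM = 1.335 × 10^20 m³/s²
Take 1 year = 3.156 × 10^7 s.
a = 1 Tm = 1 × 10^12 m
GM = 1.335 × 10^20 m³/s²
a³ = 1 × 10^36 m³
T = 2π √(a³/GM) = 2π √((1 × 10^36) / (1.335 × 10^20)) = 2π × 8.65485 × 10^7 s
T = 5.438 × 10^8 s ≈ 17.23 years

Final answer: 17.23 years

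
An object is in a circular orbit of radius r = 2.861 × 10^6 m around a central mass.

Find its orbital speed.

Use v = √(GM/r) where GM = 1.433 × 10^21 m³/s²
r = 2.861 × 10^6 m
GM = 1.433 × 10^21 m³/s²
GM/r = (1.433 × 10^21) / (2.861 × 10^6) = 5.00874 × 10^14 m²/s²
v = √(GM/r) = 2.23802 × 10^7 m/s ≈ 2.238 × 10^4 km/s

Final answer: 2.238 × 10^4 km/s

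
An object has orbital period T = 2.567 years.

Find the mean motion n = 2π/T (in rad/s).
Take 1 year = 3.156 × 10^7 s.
T = 2.567 years = 8.10145 × 10^7 s
n = 2π / (8.10145 × 10^7 s) = 7.75563 × 10^-8 rad/s ≈ 7.756 × 10^-8 rad/s

Final answer: n = 7.756 × 10^-8 rad/s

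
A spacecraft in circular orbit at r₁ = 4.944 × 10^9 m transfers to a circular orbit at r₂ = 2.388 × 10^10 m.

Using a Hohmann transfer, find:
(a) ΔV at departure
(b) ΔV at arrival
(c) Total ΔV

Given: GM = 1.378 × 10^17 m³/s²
r₁ = 4.944 × 10^9 m
r₂ = 2.388 × 10^10 m
GM = 1.378 × 10^17 m³/s²
Transfer ellipse: a_t = (r₁ + r₂)/2 = 1.4412 × 10^10 m
Circular speed at r₁: v₁ = √(GM/r₁) = 5279.41 m/s
Transfer speed at r₁ (periapsis): v₁ₜ = √(GM(2/r₁ − 1/a_t)) = 6795.8 m/s
(a) ΔV₁ = v₁ₜ − v₁ = 1516.39 m/s ≈ 1.516 km/s
Circular speed at r₂: v₂ = √(GM/r₂) = 2402.19 m/s
Transfer speed at r₂ (apoapsis): v₂ₜ = √(GM(2/r₂ − 1/a_t)) = 1406.97 m/s
(b) ΔV₂ = v₂ − v₂ₜ = 995.221 m/s ≈ 995.2 m/s
(c) ΔV_total = ΔV₁ + ΔV₂ = 2511.61 m/s ≈ 2.512 km/s

Final answer:
(a) ΔV₁ = 1.516 km/s
(b) ΔV₂ = 995.2 m/s
(c) ΔV_total = 2.512 km/s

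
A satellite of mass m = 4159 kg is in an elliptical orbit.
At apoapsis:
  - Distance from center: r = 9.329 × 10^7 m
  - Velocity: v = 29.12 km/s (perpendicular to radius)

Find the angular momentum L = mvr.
r = 9.329 × 10^7 m
v = 29.12 km/s = 29120 m/s
vr = 29120 × 9.329 × 10^7 = 2.7166 × 10^12 m²/s
L = m × vr = 4159 × 2.7166 × 10^12 = 1.12984 × 10^16 kg·m²/s ≈ 1.13 × 10^16 kg·m²/s

Final answer: L = 1.13 × 10^16 kg·m²/s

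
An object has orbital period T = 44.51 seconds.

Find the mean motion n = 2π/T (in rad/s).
T = 44.51 seconds
n = 2π / 44.51 s = 0.141163 rad/s ≈ 0.1412 rad/s

Final answer: n = 0.1412 rad/s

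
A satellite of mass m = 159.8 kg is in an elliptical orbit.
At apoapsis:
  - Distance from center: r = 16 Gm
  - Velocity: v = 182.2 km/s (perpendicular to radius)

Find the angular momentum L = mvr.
r = 16 Gm = 1.6 × 10^10 m
v = 182.2 km/s = 182200 m/s
vr = 182200 × 1.6 × 10^10 = 2.9152 × 10^15 m²/s
L = m × vr = 159.8 × 2.9152 × 10^15 = 4.65849 × 10^17 kg·m²/s ≈ 4.658 × 10^17 kg·m²/s

Final answer: L = 4.658 × 10^17 kg·m²/s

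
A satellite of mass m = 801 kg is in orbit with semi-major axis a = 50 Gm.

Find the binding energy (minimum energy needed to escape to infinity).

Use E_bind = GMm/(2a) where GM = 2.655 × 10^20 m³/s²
a = 50 Gm = 5 × 10^10 m
GM = 2.655 × 10^20 m³/s²
m = 801 kg
GMm = 2.655 × 10^20 × 801 = 2.12665 × 10^23 m³·kg/s²
2a = 1 × 10^11 m
E_bind = GMm/(2a) = 2.12665 × 10^12 J ≈ 2.127 TJ

Final answer: 2.127 TJ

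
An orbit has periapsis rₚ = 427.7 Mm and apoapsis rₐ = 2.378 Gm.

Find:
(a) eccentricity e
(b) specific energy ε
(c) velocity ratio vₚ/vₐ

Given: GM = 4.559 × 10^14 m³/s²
rₚ = 427.7 Mm = 4.277 × 10^8 m
rₐ = 2.378 Gm = 2.378 × 10^9 m
GM = 4.559 × 10^14 m³/s²
a = (rₚ + rₐ)/2 = 1.40285 × 10^9 m
e = (rₐ − rₚ)/(rₐ + rₚ) = (1.9503 × 10^9) / (2.8057 × 10^9) = 0.695121
(a) e = 0.695121 ≈ 0.6951
(b) 2a = 2.8057 × 10^9 m;  ε = −GM/(2a) = -162491 J/kg ≈ -162.5 kJ/kg
(c) vₚ/vₐ = rₐ/rₚ (angular momentum) = (2.378 × 10^9) / (4.277 × 10^8) = 5.55997 ≈ 5.56

Final answer:
(a) eccentricity e = 0.6951
(b) specific energy ε = -162.5 kJ/kg
(c) velocity ratio vₚ/vₐ = 5.56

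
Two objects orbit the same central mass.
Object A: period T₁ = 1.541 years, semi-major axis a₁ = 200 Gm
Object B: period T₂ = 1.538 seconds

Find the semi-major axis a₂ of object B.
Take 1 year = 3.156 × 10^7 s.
T₁ = 1.541 years = 4.8634 × 10^7 s
T₂ = 1.538 seconds
a₁ = 200 Gm = 2 × 10^11 m
Kepler's third law: (T₂/T₁)² = (a₂/a₁)³  ⇒  a₂ = a₁ (T₂/T₁)^(2/3)
T₂/T₁ = 3.1624 × 10^-8
(T₂/T₁)^(2/3) = 1.00003 × 10^-5
a₂ = 2 × 10^11 m × 1.00003 × 10^-5 = 2.00005 × 10^6 m ≈ 2 Mm

Final answer: a₂ = 2 Mm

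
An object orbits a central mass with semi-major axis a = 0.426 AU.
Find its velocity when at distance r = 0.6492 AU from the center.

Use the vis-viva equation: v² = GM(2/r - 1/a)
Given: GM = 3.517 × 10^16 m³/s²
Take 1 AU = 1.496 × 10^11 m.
a = 0.426 AU = 6.37296 × 10^10 m
r = 0.6492 AU = 9.71203 × 10^10 m
GM = 3.517 × 10^16 m³/s²
2/r − 1/a = 2.0593 × 10^-11 − 1.56913 × 10^-11 = 4.90172 × 10^-12 m⁻¹
v² = GM (2/r − 1/a) = 172393 m²/s²
v = 415.203 m/s ≈ 415.2 m/s

Final answer: 415.2 m/s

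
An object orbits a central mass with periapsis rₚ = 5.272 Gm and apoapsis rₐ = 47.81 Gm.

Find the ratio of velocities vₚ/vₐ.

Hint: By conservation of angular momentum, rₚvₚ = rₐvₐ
rₚ = 5.272 Gm = 5.272 × 10^9 m
rₐ = 47.81 Gm = 4.781 × 10^10 m
rₚvₚ = rₐvₐ  ⇒  vₚ/vₐ = rₐ/rₚ
vₚ/vₐ = (4.781 × 10^10) / (5.272 × 10^9) = 9.06866

Final answer: vₚ/vₐ = 9.069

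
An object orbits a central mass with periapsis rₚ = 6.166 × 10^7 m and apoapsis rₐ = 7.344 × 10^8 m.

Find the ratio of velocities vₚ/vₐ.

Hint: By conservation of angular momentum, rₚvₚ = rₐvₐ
rₚ = 6.166 × 10^7 m
rₐ = 7.344 × 10^8 m
rₚvₚ = rₐvₐ  ⇒  vₚ/vₐ = rₐ/rₚ
vₚ/vₐ = (7.344 × 10^8) / (6.166 × 10^7) = 11.9105

Final answer: vₚ/vₐ = 11.91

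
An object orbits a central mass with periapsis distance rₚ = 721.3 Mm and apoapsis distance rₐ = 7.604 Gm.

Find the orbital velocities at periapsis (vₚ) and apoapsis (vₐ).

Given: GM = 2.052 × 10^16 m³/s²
rₚ = 721.3 Mm = 7.213 × 10^8 m
rₐ = 7.604 Gm = 7.604 × 10^9 m
GM = 2.052 × 10^16 m³/s²
a = (rₚ + rₐ)/2 = 4.16265 × 10^9 m
Vis-viva: v² = GM (2/r − 1/a)
vₚ² = 2.052 × 10^16 × (2.77277 × 10^-9 − 2.40232 × 10^-10) = 5.19677 × 10^7 m²/s²
vₚ = 7208.86 m/s ≈ 7.209 km/s
vₐ² = 2.052 × 10^16 × (2.63019 × 10^-10 − 2.40232 × 10^-10) = 467607 m²/s²
vₐ = 683.818 m/s ≈ 683.8 m/s

Final answer: vₚ = 7.209 km/s, vₐ = 683.8 m/s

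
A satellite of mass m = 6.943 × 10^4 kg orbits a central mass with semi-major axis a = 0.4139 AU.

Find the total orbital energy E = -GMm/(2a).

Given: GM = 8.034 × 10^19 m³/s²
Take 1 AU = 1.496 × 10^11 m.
a = 0.4139 AU = 6.19194 × 10^10 m
GM = 8.034 × 10^19 m³/s²
2a = 1.23839 × 10^11 m
GMm = 8.034 × 10^19 × 69430 = 5.57801 × 10^24 m³·kg/s²
E = −GMm/(2a) = -4.50424 × 10^13 J ≈ -45.04 TJ

Final answer: -45.04 TJ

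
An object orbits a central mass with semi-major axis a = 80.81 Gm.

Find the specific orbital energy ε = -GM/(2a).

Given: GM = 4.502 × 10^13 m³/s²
a = 80.81 Gm = 8.081 × 10^10 m
GM = 4.502 × 10^13 m³/s²
2a = 1.6162 × 10^11 m
ε = −GM/(2a) = -278.555 J/kg ≈ -278.6 J/kg

Final answer: -278.6 J/kg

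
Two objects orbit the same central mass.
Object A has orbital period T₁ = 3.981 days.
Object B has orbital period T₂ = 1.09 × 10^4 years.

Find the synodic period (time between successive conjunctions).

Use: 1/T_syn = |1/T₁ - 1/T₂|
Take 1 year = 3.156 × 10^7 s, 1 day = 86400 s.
T₁ = 3.981 days = 343958 s
T₂ = 1.09 × 10^4 years = 3.44004 × 10^11 s
1/T₁ = 2.90733 × 10^-6 s⁻¹
1/T₂ = 2.90694 × 10^-12 s⁻¹
|1/T₁ − 1/T₂| = 2.90733 × 10^-6 s⁻¹
T_syn = 1 / |1/T₁ − 1/T₂| = 343959 s ≈ 3.981 days

Final answer: T_syn = 3.981 days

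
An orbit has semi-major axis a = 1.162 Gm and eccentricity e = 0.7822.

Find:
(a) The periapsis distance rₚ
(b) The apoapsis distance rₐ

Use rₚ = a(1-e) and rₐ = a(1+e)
a = 1.162 Gm = 1.162 × 10^9 m
e = 0.7822:  1 − e = 0.2178,  1 + e = 1.7822
(a) rₚ = a(1 − e) = 1.162 × 10^9 m × 0.2178 = 2.53084 × 10^8 m ≈ 253.1 Mm
(b) rₐ = a(1 + e) = 1.162 × 10^9 m × 1.7822 = 2.07092 × 10^9 m ≈ 2.071 Gm

Final answer:
(a) rₚ = 253.1 Mm
(b) rₐ = 2.071 Gm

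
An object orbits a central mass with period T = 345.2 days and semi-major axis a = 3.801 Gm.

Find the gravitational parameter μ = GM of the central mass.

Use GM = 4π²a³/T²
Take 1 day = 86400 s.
T = 345.2 days = 2.98253 × 10^7 s
a = 3.801 Gm = 3.801 × 10^9 m
a³ = 5.49153 × 10^28 m³
T² = 8.89547 × 10^14 s²
GM = 4π² × (5.49153 × 10^28) / (8.89547 × 10^14) = 2.43716 × 10^15 m³/s²
GM ≈ 2.437 × 10^15 m³/s²

Final answer: GM = 2.437 × 10^15 m³/s²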